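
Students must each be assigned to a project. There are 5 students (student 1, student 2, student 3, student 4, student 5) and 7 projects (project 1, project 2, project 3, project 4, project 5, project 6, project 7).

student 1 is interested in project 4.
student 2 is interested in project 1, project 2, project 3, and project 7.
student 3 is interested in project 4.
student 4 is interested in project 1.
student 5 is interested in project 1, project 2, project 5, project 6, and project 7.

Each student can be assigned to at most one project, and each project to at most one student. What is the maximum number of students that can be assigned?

4

One maximum matching: student 1–project 4, student 2–project 3, student 4–project 1, student 5–project 7.
The set {student 1, student 3} has only 1 neighbour ({project 4}), so by Hall's theorem at most 4 of the 5 students can be matched.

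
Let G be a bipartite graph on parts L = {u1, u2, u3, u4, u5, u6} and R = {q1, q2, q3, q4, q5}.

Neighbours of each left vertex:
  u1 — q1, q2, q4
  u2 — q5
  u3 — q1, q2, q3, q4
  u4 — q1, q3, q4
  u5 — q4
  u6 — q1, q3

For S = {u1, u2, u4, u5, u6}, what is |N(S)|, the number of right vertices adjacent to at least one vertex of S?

The union of neighbours of {u1, u2, u4, u5, u6} is {q1, q2, q3, q4, q5}, which has 5 elements.
Since |N(S)| = 5 ≥ |S| = 5, Hall's condition holds for this subset.

5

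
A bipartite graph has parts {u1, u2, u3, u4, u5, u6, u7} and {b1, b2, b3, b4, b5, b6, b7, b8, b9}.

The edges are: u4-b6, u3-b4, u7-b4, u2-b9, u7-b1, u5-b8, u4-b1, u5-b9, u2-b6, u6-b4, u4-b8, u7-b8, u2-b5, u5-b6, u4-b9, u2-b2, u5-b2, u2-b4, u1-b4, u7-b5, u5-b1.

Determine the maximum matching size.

One maximum matching: u1-b4, u2-b6, u4-b8, u5-b1, u7-b5.
The set {u1, u3, u6} has only 1 neighbour ({b4}), so by Hall's theorem at most 5 of the 7 left vertices can be matched.

5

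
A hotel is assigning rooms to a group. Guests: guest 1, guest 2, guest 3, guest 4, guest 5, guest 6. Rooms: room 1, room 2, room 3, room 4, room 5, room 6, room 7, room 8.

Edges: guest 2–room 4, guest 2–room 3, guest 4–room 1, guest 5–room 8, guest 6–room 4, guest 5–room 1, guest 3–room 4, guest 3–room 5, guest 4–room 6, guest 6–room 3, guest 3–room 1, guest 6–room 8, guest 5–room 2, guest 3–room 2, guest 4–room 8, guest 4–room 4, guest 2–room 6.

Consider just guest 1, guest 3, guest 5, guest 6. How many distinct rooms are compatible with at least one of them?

The union of neighbours of {guest 1, guest 3, guest 5, guest 6} is {room 1, room 2, room 3, room 4, room 5, room 8}, which has 6 elements.
Since |N(S)| = 6 ≥ |S| = 4, Hall's condition holds for this subset.

6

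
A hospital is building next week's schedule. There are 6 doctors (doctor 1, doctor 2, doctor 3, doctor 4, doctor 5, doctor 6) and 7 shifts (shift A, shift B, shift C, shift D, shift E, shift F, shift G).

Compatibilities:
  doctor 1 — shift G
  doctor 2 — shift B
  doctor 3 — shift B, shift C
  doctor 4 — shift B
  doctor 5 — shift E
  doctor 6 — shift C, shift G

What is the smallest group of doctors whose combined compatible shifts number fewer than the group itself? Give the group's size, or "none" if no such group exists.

2

Take S = {doctor 2, doctor 4}. Its neighbourhood is {shift B}, so |N(S)| = 1 < |S| = 2.
No single vertex violates Hall's condition since each has at least one neighbour, so 2 is the minimum.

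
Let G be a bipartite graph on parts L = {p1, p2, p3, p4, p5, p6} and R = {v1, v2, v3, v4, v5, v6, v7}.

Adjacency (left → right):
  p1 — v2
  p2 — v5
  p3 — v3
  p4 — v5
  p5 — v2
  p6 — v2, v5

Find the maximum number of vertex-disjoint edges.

3

One maximum matching: p1→v2, p2→v5, p3→v3.
The set {p1, p2, p4, p5, p6} has only 2 neighbours ({v2, v5}), so by Hall's theorem at most 3 of the 6 left vertices can be matched.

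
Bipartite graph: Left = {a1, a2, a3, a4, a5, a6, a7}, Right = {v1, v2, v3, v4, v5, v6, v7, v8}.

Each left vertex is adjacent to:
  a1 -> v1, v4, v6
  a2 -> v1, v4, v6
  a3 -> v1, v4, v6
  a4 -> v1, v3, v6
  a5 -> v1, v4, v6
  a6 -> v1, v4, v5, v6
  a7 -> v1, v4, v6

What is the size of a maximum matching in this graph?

5

A valid assignment of size 5: a1–v4, a2–v1, a3–v6, a4–v3, a6–v5.
The set {a1, a2, a3, a5, a7} has only 3 neighbours ({v1, v4, v6}), so by Hall's theorem at most 5 of the 7 left vertices can be matched.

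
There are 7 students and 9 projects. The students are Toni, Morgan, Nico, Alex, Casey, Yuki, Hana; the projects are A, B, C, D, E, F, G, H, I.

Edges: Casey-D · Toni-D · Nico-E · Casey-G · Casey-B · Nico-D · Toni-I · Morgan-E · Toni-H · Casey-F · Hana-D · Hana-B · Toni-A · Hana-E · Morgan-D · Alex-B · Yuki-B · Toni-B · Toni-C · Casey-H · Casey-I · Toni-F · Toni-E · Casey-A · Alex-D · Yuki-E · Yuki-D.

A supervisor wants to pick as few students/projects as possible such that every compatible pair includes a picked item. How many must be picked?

5

The 5 edges Toni–A, Morgan–D, Nico–E, Alex–B, Casey–G form a matching, so any vertex cover needs at least 5 vertices (one per matched edge).
Conversely {Toni, Casey, B, D, E} meets every edge and has exactly 5 vertices, so 5 is optimal.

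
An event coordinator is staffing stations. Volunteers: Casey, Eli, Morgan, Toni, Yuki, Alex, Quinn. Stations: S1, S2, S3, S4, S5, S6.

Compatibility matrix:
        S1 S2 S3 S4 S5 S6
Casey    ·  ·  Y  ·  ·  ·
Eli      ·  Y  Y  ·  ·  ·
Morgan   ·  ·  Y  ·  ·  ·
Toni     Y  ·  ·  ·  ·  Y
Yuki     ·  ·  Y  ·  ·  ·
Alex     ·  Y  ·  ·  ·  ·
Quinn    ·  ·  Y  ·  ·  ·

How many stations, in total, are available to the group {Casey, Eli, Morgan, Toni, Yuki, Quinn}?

The union of neighbours of {Casey, Eli, Morgan, Toni, Yuki, Quinn} is {S1, S2, S3, S6}, which has 4 elements.
Since |N(S)| = 4 < |S| = 6, Hall's condition fails for this subset.

4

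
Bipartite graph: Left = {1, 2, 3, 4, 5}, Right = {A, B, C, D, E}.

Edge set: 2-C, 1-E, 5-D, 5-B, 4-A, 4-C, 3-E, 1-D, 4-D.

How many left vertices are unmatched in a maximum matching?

0

For example, pair 1→D, 2→C, 3→E, 4→A, 5→B.
This saturates every left vertex, so 5 is the maximum.
That matches 5 of the 5, leaving 0 unmatched; no matching can do better.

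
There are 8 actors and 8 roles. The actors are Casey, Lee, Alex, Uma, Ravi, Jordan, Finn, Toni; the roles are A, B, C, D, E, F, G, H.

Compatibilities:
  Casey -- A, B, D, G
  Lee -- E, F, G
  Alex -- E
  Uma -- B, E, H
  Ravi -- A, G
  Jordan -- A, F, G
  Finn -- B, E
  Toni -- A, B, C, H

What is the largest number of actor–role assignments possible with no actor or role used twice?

8

For example, pair Casey–D, Lee–G, Alex–E, Uma–H, Ravi–A, Jordan–F, Finn–B, Toni–C.
This saturates every actor, so 8 is the maximum.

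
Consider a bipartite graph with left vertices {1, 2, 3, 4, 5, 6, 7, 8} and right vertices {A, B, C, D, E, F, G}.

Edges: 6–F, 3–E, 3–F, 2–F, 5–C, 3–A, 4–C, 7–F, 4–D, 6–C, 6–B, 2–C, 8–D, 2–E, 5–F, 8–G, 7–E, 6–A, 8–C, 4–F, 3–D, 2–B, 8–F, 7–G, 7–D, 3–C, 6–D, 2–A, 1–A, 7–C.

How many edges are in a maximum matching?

For example, pair 1–A, 2–E, 3–F, 4–D, 5–C, 6–B, 7–G.
The set {1, 2, 3, 4, 5, 6, 7, 8} has only 7 neighbours ({A, B, C, D, E, F, G}), so by Hall's theorem at most 7 of the 8 left vertices can be matched.

7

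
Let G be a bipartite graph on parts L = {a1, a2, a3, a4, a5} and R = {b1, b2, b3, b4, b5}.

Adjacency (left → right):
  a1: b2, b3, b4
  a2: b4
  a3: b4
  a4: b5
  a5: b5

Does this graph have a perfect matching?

The set {a2, a3, a4, a5} has only 2 neighbours ({b4, b5}), so by Hall's theorem at most 3 of the 5 left vertices can be matched.
Hence no matching covers every left vertex.

No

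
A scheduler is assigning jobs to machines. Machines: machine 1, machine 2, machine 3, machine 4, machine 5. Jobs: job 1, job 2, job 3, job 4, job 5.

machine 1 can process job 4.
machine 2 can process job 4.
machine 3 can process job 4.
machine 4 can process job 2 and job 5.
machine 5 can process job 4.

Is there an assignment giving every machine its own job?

The set {machine 1, machine 2, machine 3, machine 5} has only 1 neighbour ({job 4}), so by Hall's theorem at most 2 of the 5 machines can be matched.
Hence no matching covers every machine.

No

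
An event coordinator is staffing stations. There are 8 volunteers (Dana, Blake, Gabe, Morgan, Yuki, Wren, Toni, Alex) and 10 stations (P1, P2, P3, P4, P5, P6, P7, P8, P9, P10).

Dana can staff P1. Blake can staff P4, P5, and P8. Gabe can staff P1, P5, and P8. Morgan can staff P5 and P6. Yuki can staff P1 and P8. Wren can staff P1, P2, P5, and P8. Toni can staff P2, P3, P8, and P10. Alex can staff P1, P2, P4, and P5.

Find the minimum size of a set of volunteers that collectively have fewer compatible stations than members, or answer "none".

Take S = {Dana, Blake, Gabe, Yuki, Wren, Alex}. Its neighbourhood is {P1, P2, P4, P5, P8}, so |N(S)| = 5 < |S| = 6.
Every subset of size less than 6 has at least as many neighbours as members, so 6 is the minimum.

6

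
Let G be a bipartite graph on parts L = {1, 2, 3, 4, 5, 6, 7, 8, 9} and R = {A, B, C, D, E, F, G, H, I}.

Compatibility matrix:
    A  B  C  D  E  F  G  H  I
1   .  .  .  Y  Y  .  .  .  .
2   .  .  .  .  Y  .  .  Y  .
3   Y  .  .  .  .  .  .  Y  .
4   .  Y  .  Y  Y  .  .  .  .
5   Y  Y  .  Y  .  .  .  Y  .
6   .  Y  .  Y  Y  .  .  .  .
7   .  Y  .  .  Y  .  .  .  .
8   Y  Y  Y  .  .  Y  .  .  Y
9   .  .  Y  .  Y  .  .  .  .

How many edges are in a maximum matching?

7

For example, pair 1→D, 2→H, 3→A, 4→E, 5→B, 8→F, 9→C.
The set {1, 2, 3, 4, 5, 6, 7} has only 5 neighbours ({A, B, D, E, H}), so by Hall's theorem at most 7 of the 9 left vertices can be matched.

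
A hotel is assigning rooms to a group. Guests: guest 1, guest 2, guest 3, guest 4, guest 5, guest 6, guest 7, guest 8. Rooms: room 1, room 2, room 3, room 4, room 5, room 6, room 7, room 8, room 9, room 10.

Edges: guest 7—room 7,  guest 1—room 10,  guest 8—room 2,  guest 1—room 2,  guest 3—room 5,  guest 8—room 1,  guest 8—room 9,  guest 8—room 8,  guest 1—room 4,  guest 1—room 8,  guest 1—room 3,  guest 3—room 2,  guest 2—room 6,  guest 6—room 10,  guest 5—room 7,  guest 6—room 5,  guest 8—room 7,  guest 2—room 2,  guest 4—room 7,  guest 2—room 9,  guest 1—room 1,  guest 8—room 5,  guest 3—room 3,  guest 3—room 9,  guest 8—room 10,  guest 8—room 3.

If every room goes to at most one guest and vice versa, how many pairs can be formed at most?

6

For example, pair guest 1→room 4, guest 2→room 9, guest 3→room 3, guest 4→room 7, guest 6→room 10, guest 8→room 8.
The set {guest 4, guest 5, guest 7} has only 1 neighbour ({room 7}), so by Hall's theorem at most 6 of the 8 guests can be matched.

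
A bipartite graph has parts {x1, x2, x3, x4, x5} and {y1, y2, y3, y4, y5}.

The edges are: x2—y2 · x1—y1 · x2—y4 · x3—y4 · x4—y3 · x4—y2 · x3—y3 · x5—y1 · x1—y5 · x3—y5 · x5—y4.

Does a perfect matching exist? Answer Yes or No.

Yes

For example, pair x1→y5, x2→y2, x3→y4, x4→y3, x5→y1.
All 5 left vertices are covered.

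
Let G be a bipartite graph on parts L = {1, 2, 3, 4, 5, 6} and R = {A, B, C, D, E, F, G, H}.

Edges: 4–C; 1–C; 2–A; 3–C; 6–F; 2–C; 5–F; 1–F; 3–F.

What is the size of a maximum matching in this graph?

3

For example, pair 1-C, 2-A, 3-F.
The set {1, 3, 4, 5, 6} has only 2 neighbours ({C, F}), so by Hall's theorem at most 3 of the 6 left vertices can be matched.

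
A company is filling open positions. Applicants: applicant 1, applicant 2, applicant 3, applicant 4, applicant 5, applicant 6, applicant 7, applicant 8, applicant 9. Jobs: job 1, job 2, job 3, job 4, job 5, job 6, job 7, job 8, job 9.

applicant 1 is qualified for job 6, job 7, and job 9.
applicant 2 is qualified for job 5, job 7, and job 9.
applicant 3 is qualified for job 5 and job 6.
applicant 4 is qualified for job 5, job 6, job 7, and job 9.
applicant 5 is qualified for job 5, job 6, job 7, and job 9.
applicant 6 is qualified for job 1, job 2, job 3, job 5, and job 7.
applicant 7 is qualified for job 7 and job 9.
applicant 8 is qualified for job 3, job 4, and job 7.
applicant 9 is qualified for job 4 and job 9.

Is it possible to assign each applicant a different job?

No

The set {applicant 1, applicant 2, applicant 3, applicant 4, applicant 5, applicant 7} has only 4 neighbours ({job 5, job 6, job 7, job 9}), so by Hall's theorem at most 7 of the 9 applicants can be matched.
Hence no matching covers every applicant.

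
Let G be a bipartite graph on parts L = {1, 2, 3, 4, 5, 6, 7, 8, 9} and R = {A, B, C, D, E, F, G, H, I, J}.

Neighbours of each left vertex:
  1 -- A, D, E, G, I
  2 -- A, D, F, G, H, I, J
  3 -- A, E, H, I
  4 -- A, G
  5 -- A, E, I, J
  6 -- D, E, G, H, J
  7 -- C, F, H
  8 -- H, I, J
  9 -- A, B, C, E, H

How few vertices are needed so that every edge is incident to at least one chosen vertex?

A maximum matching has 9 edges (e.g. 1–D, 2–F, 3–I, 4–G, 5–E, 6–J, 7–C, 8–H, 9–A).
By König's theorem the minimum vertex cover has the same size. One such cover is {1, 2, 3, 4, 5, 6, 7, 8, 9}.

9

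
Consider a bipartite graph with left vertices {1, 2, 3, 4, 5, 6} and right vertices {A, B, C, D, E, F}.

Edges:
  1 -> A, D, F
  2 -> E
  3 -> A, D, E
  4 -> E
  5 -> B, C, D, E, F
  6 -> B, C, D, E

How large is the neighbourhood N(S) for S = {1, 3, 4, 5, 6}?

The union of neighbours of {1, 3, 4, 5, 6} is {A, B, C, D, E, F}, which has 6 elements.
Since |N(S)| = 6 ≥ |S| = 5, Hall's condition holds for this subset.

6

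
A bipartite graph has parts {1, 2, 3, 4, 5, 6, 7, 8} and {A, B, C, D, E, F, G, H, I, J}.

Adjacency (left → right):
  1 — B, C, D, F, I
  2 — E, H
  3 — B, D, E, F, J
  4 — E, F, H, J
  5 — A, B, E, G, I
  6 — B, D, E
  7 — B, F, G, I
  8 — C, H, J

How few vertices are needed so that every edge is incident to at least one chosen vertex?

8

{1, 2, 3, 4, 5, 6, 7, 8} is a vertex cover of size 8: every edge has an endpoint in this set.
No smaller cover exists because 1–I, 2–E, 3–D, 4–H, 5–G, 6–B, 7–F, 8–J is a matching of size 8, and a cover must include an endpoint of each of these disjoint edges (König's theorem).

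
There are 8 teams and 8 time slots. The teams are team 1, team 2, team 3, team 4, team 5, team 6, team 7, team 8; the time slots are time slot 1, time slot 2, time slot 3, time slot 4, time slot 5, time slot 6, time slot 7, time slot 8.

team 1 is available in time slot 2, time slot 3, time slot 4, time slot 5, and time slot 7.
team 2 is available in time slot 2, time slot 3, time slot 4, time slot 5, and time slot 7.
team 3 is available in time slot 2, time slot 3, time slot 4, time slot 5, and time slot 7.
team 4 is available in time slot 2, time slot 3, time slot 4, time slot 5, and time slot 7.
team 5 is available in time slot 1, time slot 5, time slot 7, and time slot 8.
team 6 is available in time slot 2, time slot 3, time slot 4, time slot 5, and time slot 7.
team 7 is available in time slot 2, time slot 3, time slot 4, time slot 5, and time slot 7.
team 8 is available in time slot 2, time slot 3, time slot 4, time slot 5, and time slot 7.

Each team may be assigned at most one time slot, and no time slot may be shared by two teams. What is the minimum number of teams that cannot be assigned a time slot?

For example, pair team 1→time slot 2, team 2→time slot 3, team 3→time slot 4, team 4→time slot 7, team 5→time slot 8, team 6→time slot 5.
The set {team 1, team 2, team 3, team 4, team 6, team 7, team 8} has only 5 neighbours ({time slot 2, time slot 3, time slot 4, time slot 5, time slot 7}), so by Hall's theorem at most 6 of the 8 teams can be matched.
That matches 6 of the 8, leaving 2 unmatched; no matching can do better.

2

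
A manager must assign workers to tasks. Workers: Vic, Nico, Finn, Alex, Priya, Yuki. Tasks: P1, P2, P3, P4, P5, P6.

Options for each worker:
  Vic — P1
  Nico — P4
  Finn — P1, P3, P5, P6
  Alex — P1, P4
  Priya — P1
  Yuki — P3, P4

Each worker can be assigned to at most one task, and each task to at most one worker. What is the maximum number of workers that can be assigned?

4

For example, pair Vic-P1, Nico-P4, Finn-P5, Yuki-P3.
The set {Vic, Nico, Alex, Priya} has only 2 neighbours ({P1, P4}), so by Hall's theorem at most 4 of the 6 workers can be matched.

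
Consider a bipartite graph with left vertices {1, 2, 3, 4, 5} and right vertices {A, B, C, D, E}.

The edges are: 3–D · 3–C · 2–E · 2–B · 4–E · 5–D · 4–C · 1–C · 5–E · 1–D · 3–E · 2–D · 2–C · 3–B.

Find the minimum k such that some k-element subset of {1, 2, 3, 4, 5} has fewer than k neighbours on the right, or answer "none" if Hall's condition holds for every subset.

Take S = {1, 2, 3, 4, 5}. Its neighbourhood is {B, C, D, E}, so |N(S)| = 4 < |S| = 5.
Every subset of size less than 5 has at least as many neighbours as members, so 5 is the minimum.

5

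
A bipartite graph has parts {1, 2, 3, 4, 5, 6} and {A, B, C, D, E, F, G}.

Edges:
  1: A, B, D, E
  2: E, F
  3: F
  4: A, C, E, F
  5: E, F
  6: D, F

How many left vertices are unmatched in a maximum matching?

One maximum matching: 1–B, 2–E, 3–F, 4–C, 6–D.
The set {2, 3, 5} has only 2 neighbours ({E, F}), so by Hall's theorem at most 5 of the 6 left vertices can be matched.
That matches 5 of the 6, leaving 1 unmatched; no matching can do better.

1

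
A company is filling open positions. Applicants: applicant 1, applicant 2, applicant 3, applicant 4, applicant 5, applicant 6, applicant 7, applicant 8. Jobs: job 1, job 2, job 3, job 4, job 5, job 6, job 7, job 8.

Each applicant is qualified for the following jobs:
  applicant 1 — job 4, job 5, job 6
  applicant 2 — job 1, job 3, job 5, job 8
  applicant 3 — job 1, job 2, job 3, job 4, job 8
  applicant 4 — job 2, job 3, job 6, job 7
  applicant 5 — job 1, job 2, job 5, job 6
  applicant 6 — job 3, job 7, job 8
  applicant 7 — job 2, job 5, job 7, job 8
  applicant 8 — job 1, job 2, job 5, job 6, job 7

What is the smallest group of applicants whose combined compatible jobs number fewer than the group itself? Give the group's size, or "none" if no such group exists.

none

A matching saturating every applicant exists, for instance applicant 1→job 6, applicant 2→job 1, applicant 3→job 4, applicant 4→job 7, applicant 5→job 2, applicant 6→job 3, applicant 7→job 8, applicant 8→job 5.
By Hall's marriage theorem, this means |N(S)| ≥ |S| for every subset S, so no violating subset exists.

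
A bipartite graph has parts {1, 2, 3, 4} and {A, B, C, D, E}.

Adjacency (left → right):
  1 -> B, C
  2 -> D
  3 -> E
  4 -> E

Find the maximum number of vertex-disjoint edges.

3

For example, pair 1→B, 2→D, 3→E.
The set {3, 4} has only 1 neighbour ({E}), so by Hall's theorem at most 3 of the 4 left vertices can be matched.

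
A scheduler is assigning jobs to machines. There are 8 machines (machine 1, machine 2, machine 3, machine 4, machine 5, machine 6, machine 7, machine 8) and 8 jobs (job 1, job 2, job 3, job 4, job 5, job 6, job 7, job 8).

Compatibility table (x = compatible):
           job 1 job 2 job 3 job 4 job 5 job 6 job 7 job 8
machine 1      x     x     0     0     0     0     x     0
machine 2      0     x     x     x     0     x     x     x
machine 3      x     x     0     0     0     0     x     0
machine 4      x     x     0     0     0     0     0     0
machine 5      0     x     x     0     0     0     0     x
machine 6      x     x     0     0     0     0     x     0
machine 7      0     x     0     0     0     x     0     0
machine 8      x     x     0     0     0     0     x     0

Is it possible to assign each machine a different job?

No

The set {machine 1, machine 3, machine 4, machine 6, machine 8} has only 3 neighbours ({job 1, job 2, job 7}), so by Hall's theorem at most 6 of the 8 machines can be matched.
Hence no matching covers every machine.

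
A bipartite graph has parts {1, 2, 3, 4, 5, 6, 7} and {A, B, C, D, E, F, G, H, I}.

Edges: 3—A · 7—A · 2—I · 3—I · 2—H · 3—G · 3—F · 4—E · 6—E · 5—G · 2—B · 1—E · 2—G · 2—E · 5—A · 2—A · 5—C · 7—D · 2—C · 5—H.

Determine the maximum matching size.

For example, pair 1→E, 2→G, 3→I, 5→C, 7→D.
The set {1, 4, 6} has only 1 neighbour ({E}), so by Hall's theorem at most 5 of the 7 left vertices can be matched.

5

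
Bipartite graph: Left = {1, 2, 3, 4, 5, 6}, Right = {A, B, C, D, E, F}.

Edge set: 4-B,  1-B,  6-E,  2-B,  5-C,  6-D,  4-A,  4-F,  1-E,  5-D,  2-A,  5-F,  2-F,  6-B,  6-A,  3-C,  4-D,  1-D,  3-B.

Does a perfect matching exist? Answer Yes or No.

Yes

A valid assignment of size 6: 1-E, 2-F, 3-C, 4-A, 5-D, 6-B.
All 6 left vertices are covered.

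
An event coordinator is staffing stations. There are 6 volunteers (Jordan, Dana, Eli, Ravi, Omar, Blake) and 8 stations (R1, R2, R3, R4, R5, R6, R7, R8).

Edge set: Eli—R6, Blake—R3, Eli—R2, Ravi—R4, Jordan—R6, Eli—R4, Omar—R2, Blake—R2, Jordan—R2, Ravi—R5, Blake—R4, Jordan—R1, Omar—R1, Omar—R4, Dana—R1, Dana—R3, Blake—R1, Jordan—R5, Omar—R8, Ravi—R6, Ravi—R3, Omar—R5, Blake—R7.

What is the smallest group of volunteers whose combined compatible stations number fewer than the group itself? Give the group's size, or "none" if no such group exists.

none

A matching saturating every volunteer exists, for instance Jordan→R5, Dana→R1, Eli→R6, Ravi→R4, Omar→R2, Blake→R3.
By Hall's marriage theorem, this means |N(S)| ≥ |S| for every subset S, so no violating subset exists.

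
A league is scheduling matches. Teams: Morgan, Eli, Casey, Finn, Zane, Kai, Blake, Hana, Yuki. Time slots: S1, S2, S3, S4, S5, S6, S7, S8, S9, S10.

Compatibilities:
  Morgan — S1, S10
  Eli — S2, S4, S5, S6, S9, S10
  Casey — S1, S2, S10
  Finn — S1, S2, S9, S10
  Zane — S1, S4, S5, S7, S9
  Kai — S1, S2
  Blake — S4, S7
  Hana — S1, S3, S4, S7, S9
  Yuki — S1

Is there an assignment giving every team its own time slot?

No

The set {Morgan, Casey, Kai, Yuki} has only 3 neighbours ({S1, S10, S2}), so by Hall's theorem at most 8 of the 9 teams can be matched.
Hence no matching covers every team.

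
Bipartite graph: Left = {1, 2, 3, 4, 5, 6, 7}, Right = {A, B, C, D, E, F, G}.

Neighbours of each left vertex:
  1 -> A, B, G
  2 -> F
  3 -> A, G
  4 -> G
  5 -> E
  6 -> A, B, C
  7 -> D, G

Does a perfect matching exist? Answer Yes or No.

For example, pair 1→B, 2→F, 3→A, 4→G, 5→E, 6→C, 7→D.
Every left vertex is matched, so this is a perfect matching.

Yes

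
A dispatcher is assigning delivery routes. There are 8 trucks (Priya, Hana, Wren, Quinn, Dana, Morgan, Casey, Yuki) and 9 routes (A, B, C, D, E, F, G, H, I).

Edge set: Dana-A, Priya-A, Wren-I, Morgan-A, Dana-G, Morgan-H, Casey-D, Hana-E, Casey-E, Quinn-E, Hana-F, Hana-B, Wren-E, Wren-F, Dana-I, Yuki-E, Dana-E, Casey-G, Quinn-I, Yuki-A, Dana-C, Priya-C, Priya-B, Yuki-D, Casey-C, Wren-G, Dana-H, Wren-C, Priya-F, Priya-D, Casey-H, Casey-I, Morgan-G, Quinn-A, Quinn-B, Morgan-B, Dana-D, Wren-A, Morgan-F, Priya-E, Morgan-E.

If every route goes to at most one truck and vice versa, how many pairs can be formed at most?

A valid assignment of size 8: Priya–D, Hana–B, Wren–F, Quinn–I, Dana–G, Morgan–A, Casey–H, Yuki–E.
All 8 trucks are matched, so no larger matching exists.

8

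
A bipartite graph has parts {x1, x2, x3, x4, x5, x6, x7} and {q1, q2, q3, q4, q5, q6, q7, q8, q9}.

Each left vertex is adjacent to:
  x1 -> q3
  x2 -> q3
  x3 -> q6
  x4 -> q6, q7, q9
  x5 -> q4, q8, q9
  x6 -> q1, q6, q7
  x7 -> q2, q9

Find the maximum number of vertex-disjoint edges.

For example, pair x1→q3, x3→q6, x4→q9, x5→q8, x6→q7, x7→q2.
The set {x1, x2} has only 1 neighbour ({q3}), so by Hall's theorem at most 6 of the 7 left vertices can be matched.

6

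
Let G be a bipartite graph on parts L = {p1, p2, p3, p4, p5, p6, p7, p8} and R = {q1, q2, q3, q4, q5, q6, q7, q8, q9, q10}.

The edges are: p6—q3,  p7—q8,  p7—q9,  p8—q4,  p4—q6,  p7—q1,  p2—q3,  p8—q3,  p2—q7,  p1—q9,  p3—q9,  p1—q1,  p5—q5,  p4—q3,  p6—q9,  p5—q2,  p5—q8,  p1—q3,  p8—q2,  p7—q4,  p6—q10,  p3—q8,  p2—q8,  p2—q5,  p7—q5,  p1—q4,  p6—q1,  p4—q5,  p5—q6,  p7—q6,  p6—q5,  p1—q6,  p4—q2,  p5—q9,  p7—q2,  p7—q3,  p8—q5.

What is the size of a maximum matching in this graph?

One maximum matching: p1–q1, p2–q7, p3–q8, p4–q6, p5–q9, p6–q3, p7–q4, p8–q2.
All 8 left vertices are matched, so no larger matching exists.

8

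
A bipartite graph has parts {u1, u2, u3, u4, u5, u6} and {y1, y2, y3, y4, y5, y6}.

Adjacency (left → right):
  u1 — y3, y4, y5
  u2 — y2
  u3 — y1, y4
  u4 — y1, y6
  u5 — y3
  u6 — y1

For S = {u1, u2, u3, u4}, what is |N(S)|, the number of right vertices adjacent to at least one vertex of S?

6

The union of neighbours of {u1, u2, u3, u4} is {y1, y2, y3, y4, y5, y6}, which has 6 elements.
Since |N(S)| = 6 ≥ |S| = 4, Hall's condition holds for this subset.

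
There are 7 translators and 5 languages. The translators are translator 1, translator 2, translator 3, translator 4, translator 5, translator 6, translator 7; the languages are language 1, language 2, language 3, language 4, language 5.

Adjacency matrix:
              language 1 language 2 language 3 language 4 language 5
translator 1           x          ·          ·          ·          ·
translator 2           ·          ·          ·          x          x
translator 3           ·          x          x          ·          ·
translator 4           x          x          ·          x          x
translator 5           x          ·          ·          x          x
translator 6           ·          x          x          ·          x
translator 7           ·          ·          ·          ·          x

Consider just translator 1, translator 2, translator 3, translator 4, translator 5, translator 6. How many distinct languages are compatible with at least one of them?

5

The union of neighbours of {translator 1, translator 2, translator 3, translator 4, translator 5, translator 6} is {language 1, language 2, language 3, language 4, language 5}, which has 5 elements.
Since |N(S)| = 5 < |S| = 6, Hall's condition fails for this subset.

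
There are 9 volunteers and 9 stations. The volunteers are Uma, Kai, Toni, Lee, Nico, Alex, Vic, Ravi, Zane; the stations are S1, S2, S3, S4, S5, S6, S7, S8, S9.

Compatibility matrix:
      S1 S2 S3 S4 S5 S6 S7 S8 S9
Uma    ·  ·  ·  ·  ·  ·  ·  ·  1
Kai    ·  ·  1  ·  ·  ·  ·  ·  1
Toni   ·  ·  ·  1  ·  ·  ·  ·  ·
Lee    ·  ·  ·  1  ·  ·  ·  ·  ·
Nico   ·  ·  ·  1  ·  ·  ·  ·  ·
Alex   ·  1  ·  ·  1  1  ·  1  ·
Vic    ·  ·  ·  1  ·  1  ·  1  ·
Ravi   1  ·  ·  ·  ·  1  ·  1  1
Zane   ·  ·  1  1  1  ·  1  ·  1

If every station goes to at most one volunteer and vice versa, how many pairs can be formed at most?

One maximum matching: Uma–S9, Kai–S3, Toni–S4, Alex–S2, Vic–S6, Ravi–S8, Zane–S7.
The set {Toni, Lee, Nico} has only 1 neighbour ({S4}), so by Hall's theorem at most 7 of the 9 volunteers can be matched.

7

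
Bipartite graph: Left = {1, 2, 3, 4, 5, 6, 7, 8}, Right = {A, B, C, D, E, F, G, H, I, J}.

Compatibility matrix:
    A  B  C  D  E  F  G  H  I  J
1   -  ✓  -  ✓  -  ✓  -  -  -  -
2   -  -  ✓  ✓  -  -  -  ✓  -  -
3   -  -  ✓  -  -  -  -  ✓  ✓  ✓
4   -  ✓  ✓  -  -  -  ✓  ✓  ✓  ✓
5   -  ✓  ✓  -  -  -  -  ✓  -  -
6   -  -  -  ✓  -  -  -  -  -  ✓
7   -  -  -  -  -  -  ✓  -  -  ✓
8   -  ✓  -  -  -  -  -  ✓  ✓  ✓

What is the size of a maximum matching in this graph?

8

One maximum matching: 1–F, 2–D, 3–I, 4–H, 5–C, 6–J, 7–G, 8–B.
All 8 left vertices are matched, so no larger matching exists.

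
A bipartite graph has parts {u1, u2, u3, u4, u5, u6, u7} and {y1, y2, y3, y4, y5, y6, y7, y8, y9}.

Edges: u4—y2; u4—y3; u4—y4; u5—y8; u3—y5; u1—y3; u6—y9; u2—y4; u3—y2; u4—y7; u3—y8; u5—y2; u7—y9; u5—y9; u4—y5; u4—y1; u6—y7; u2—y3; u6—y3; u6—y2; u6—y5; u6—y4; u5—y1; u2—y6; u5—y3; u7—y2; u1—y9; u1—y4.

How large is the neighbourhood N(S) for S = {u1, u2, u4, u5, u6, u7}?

The union of neighbours of {u1, u2, u4, u5, u6, u7} is {y1, y2, y3, y4, y5, y6, y7, y8, y9}, which has 9 elements.
Since |N(S)| = 9 ≥ |S| = 6, Hall's condition holds for this subset.

9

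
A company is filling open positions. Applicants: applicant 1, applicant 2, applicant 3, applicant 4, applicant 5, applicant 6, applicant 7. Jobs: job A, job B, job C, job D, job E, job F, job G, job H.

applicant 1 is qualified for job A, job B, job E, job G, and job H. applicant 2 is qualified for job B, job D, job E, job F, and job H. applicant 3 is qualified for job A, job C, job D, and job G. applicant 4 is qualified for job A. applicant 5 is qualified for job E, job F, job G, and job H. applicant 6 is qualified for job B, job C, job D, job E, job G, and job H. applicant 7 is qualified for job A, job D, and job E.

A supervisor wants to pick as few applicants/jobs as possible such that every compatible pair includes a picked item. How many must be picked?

7

The 7 edges applicant 1–job B, applicant 2–job F, applicant 3–job C, applicant 4–job A, applicant 5–job G, applicant 6–job H, applicant 7–job D form a matching, so any vertex cover needs at least 7 vertices (one per matched edge).
Conversely {applicant 1, applicant 2, applicant 3, applicant 4, applicant 5, applicant 6, applicant 7} meets every edge and has exactly 7 vertices, so 7 is optimal.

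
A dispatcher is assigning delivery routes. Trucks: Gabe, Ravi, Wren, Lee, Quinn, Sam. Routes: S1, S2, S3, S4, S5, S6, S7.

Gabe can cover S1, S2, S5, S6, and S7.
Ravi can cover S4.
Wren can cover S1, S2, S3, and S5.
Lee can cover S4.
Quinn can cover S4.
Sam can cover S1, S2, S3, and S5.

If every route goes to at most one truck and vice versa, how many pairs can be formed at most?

4

A valid assignment of size 4: Gabe→S7, Ravi→S4, Wren→S3, Sam→S2.
The set {Ravi, Lee, Quinn} has only 1 neighbour ({S4}), so by Hall's theorem at most 4 of the 6 trucks can be matched.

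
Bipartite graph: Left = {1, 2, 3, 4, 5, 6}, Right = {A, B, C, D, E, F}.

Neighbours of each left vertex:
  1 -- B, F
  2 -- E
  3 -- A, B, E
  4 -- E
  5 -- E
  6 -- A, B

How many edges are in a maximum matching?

4

One maximum matching: 1→F, 2→E, 3→A, 6→B.
The set {2, 4, 5} has only 1 neighbour ({E}), so by Hall's theorem at most 4 of the 6 left vertices can be matched.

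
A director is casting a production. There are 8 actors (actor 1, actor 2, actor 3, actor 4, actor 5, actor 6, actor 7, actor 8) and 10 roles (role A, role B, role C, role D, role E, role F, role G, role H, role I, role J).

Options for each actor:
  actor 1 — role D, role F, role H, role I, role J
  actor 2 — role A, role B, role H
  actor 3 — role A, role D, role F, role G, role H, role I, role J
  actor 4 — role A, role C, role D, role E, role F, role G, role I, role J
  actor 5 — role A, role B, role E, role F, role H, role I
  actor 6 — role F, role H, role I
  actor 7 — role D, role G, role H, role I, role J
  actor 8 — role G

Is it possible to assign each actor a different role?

Yes

A valid assignment of size 8: actor 1→role D, actor 2→role B, actor 3→role J, actor 4→role C, actor 5→role F, actor 6→role I, actor 7→role H, actor 8→role G.
Every actor is matched, so this matching saturates all of them.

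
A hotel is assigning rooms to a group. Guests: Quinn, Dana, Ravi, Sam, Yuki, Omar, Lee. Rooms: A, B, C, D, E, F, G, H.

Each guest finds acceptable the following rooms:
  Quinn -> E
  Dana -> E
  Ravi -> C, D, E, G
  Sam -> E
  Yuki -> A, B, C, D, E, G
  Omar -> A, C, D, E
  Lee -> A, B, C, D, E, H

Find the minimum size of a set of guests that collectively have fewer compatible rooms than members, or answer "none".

Take S = {Quinn, Dana}. Its neighbourhood is {E}, so |N(S)| = 1 < |S| = 2.
No single vertex violates Hall's condition since each has at least one neighbour, so 2 is the minimum.

2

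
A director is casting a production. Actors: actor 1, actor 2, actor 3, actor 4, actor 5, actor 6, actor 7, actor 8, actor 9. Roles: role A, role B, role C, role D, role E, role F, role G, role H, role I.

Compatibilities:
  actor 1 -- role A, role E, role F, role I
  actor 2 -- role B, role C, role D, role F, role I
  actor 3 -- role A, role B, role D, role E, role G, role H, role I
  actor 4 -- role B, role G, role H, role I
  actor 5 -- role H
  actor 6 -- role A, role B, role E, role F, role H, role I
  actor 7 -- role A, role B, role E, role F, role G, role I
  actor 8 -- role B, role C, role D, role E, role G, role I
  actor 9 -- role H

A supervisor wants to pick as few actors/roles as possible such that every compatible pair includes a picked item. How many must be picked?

8

{actor 1, actor 2, actor 3, actor 4, actor 6, actor 7, actor 8, role H} is a vertex cover of size 8: every edge has an endpoint in this set.
No smaller cover exists because actor 1–role I, actor 2–role C, actor 3–role A, actor 4–role B, actor 5–role H, actor 6–role E, actor 7–role F, actor 8–role G is a matching of size 8, and a cover must include an endpoint of each of these disjoint edges (König's theorem).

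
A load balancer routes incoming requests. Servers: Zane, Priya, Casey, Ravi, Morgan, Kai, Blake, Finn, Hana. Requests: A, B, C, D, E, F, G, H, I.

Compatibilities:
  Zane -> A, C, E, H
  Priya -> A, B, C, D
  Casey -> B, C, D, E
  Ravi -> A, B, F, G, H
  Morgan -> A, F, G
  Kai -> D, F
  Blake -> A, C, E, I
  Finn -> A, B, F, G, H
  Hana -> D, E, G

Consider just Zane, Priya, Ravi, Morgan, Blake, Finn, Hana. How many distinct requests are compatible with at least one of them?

9

The union of neighbours of {Zane, Priya, Ravi, Morgan, Blake, Finn, Hana} is {A, B, C, D, E, F, G, H, I}, which has 9 elements.
Since |N(S)| = 9 ≥ |S| = 7, Hall's condition holds for this subset.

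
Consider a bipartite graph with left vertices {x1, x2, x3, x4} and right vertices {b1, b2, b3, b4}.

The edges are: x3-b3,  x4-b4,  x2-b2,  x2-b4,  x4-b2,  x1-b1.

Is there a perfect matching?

Yes

For example, pair x1→b1, x2→b2, x3→b3, x4→b4.
Every left vertex is matched, so this is a perfect matching.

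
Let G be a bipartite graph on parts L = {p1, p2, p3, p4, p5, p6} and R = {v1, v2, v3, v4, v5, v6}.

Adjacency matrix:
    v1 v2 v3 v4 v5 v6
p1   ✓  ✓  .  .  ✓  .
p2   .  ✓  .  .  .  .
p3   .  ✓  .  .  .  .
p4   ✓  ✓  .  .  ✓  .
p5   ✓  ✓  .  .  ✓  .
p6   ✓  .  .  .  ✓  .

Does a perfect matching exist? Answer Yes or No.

The set {p1, p2, p3, p4, p5, p6} has only 3 neighbours ({v1, v2, v5}), so by Hall's theorem at most 3 of the 6 left vertices can be matched.
Hence no matching covers every left vertex.

No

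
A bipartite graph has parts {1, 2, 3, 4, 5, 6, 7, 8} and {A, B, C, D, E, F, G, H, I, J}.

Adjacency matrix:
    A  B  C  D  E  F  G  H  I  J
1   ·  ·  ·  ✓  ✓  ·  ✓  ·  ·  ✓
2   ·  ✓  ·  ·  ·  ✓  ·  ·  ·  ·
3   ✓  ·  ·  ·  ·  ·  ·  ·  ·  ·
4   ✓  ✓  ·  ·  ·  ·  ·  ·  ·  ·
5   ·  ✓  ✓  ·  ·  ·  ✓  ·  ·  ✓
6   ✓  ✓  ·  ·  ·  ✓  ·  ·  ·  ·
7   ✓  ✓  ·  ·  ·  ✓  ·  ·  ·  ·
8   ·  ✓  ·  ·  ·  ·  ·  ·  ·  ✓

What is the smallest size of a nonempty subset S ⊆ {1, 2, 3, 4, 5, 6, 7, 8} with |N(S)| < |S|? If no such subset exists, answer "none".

4

Take S = {2, 3, 4, 6}. Its neighbourhood is {A, B, F}, so |N(S)| = 3 < |S| = 4.
Every subset of size less than 4 has at least as many neighbours as members, so 4 is the minimum.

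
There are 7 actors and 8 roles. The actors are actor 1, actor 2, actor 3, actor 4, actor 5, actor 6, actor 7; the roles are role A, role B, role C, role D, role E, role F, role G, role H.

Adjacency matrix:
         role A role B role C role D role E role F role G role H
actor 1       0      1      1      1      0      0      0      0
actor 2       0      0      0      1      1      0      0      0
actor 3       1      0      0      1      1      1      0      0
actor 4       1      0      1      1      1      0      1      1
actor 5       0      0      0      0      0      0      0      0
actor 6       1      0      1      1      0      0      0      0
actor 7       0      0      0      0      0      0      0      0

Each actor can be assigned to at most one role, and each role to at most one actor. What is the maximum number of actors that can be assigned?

A valid assignment of size 5: actor 1→role B, actor 2→role E, actor 3→role F, actor 4→role G, actor 6→role D.
The set {actor 5, actor 7} has only 0 neighbours (∅), so by Hall's theorem at most 5 of the 7 actors can be matched.

5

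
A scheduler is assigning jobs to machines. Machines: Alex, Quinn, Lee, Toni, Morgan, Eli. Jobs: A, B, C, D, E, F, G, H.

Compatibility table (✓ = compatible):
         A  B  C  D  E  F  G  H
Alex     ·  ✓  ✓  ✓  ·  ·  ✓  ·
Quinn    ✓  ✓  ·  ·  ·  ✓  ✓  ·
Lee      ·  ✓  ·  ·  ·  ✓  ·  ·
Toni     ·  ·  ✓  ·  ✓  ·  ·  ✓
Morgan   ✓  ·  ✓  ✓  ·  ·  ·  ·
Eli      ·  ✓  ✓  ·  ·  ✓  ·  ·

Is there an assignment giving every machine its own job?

A valid assignment of size 6: Alex-C, Quinn-G, Lee-F, Toni-E, Morgan-D, Eli-B.
All 6 machines are covered.

Yes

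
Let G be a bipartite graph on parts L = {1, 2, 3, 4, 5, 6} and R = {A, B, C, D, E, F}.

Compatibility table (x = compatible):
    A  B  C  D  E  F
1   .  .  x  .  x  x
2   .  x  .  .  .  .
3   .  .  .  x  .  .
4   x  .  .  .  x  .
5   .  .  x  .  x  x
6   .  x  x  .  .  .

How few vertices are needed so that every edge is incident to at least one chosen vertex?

A maximum matching has 6 edges (e.g. 1–E, 2–B, 3–D, 4–A, 5–F, 6–C).
By König's theorem the minimum vertex cover has the same size. One such cover is {1, 2, 3, 4, 5, 6}.

6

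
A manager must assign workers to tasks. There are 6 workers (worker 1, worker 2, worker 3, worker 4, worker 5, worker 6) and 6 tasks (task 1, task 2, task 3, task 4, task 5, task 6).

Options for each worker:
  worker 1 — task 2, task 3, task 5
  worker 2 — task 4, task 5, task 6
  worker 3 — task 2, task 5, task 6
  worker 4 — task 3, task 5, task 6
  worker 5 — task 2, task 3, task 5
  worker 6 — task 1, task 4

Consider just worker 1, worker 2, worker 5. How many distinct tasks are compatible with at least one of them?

5

The union of neighbours of {worker 1, worker 2, worker 5} is {task 2, task 3, task 4, task 5, task 6}, which has 5 elements.
Since |N(S)| = 5 ≥ |S| = 3, Hall's condition holds for this subset.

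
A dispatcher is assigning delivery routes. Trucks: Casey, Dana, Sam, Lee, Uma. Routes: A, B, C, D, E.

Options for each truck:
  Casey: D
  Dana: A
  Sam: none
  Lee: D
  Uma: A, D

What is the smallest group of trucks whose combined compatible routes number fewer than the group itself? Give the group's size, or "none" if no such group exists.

1

Take S = {Sam}. Its neighbourhood is {}, so |N(S)| = 0 < |S| = 1.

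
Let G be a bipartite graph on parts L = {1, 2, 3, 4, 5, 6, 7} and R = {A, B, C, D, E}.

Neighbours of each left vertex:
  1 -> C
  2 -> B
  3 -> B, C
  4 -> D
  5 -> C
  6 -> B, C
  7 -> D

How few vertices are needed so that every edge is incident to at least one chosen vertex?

A maximum matching has 3 edges (e.g. 1–C, 2–B, 4–D).
By König's theorem the minimum vertex cover has the same size. One such cover is {B, C, D}.

3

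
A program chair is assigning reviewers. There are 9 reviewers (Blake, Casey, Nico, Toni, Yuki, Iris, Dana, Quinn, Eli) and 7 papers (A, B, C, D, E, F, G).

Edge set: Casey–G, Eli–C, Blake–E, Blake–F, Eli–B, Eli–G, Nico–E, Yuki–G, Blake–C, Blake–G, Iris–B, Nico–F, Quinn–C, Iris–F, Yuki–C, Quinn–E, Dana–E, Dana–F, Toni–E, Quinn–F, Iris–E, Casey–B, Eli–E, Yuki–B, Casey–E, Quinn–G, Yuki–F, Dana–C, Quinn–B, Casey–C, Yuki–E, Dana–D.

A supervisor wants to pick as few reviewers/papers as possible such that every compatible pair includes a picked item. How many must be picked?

A maximum matching has 6 edges (e.g. Blake–C, Casey–B, Nico–F, Toni–E, Yuki–G, Dana–D).
By König's theorem the minimum vertex cover has the same size. One such cover is {Dana, B, C, E, F, G}.

6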